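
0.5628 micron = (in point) 1 micron = 1e-06 m, so 0.5628 micron = 0.5628 * 1e-06 = 5.628e-07 m. 1 point = 0.00035277778 m, so 5.628e-07 m = 5.628e-07 / 0.00035277778 = 0.0015953386 point ≈ 0.001595 point (4 s.f.). Final answer: 0.001595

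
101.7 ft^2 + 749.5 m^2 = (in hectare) 0.07589. Check: 1 ft^2 = 0.09290304 m^2, so 101.7 ft^2 = 101.7 * 0.09290304 = 9.4482392 m^2. 749.5 m^2 is already in m^2. Sum: 9.4482392 + 749.5 = 758.94824 m^2. 1 hectare = 10000 m^2, so 758.94824 m^2 = 758.94824 / 10000 = 0.075894824 hectare ≈ 0.07589 hectare (4 s.f.).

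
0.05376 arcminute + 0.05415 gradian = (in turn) 1 arcminute = 0.00029088821 rad, so 0.05376 arcminute = 0.05376 * 0.00029088821 = 1.563815e-05 rad. 1 gradian = 0.015707963 rad, so 0.05415 gradian = 0.05415 * 0.015707963 = 0.00085058621 rad. Sum: 1.563815e-05 + 0.00085058621 = 0.00086622436 rad. 1 turn = 6.2831853 rad, so 0.00086622436 rad = 0.00086622436 / 6.2831853 = 0.00013786389 turn ≈ 0.0001379 turn (4 s.f.). Final answer: 0.0001379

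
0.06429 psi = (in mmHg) 1 psi = 6894.7573 Pa, so 0.06429 psi = 0.06429 * 6894.7573 = 443.26395 Pa. 1 mmHg = 133.32237 Pa, so 443.26395 Pa = 443.26395 / 133.32237 = 3.324753 mmHg ≈ 3.325 mmHg (4 s.f.). Final answer: 3.325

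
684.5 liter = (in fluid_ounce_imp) 1 liter = 0.001 m^3, so 684.5 liter = 684.5 * 0.001 = 0.6845 m^3. 1 fluid_ounce_imp = 2.8413063e-05 m^3, so 0.6845 m^3 = 0.6845 / 2.8413063e-05 = 24091.032 fluid_ounce_imp ≈ 2.409e+04 fluid_ounce_imp (4 s.f.). Final answer: 2.409e+04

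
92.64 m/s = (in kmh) 333.5. Check: 1 kmh = 0.27777778 m/s, so 92.64 m/s = 92.64 / 0.27777778 = 333.504 kmh ≈ 333.5 kmh (4 s.f.).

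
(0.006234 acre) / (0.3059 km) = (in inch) 3.247. Check: 1 acre = 4046.8564 m^2, so 0.006234 acre = 0.006234 * 4046.8564 = 25.228103 m^2. 1 km = 1000 m, so 0.3059 km = 0.3059 * 1000 = 305.9 m. Combine: 25.228103 m^2 / 305.9 m = 0.082471732 m. 1 inch = 0.0254 m, so 0.082471732 m = 0.082471732 / 0.0254 = 3.2469186 inch ≈ 3.247 inch (4 s.f.).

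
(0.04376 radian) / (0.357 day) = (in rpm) 1.355e-05. Check: 0.04376 radian = 0.04376 rad. 1 day = 86400 s, so 0.357 day = 0.357 * 86400 = 30844.8 s. Combine: 0.04376 rad / 30844.8 s = 1.4187156e-06 rad/s. 1 rpm = 0.10471976 rad/s, so 1.4187156e-06 rad/s = 1.4187156e-06 / 0.10471976 = 1.3547736e-05 rpm ≈ 1.355e-05 rpm (4 s.f.).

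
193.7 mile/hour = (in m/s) 86.59. Check: 1 mile/hour = 0.44704 m/s, so 193.7 mile/hour = 193.7 * 0.44704 = 86.591648 m/s. Result: 86.591648 m/s ≈ 86.59 m/s (4 s.f.).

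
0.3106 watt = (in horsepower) 0.3106 watt = 0.3106 W. 1 horsepower = 745.69987 W, so 0.3106 W = 0.3106 / 745.69987 = 0.00041652146 horsepower ≈ 0.0004165 horsepower (4 s.f.). Final answer: 0.0004165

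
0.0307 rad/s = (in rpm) 0.2932. Check: 1 rpm = 0.10471976 rad/s, so 0.0307 rad/s = 0.0307 / 0.10471976 = 0.29316341 rpm ≈ 0.2932 rpm (4 s.f.).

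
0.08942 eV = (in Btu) 1 eV = 1.6021766e-19 J, so 0.08942 eV = 0.08942 * 1.6021766e-19 = 1.4326663e-20 J. 1 Btu = 1055.0559 J, so 1.4326663e-20 J = 1.4326663e-20 / 1055.0559 = 1.3579057e-23 Btu ≈ 1.358e-23 Btu (4 s.f.). Final answer: 1.358e-23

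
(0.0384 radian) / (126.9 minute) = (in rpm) 4.816e-05. Check: 0.0384 radian = 0.0384 rad. 1 minute = 60 s, so 126.9 minute = 126.9 * 60 = 7614 s. Combine: 0.0384 rad / 7614 s = 5.0433412e-06 rad/s. 1 rpm = 0.10471976 rad/s, so 5.0433412e-06 rad/s = 5.0433412e-06 / 0.10471976 = 4.8160361e-05 rpm ≈ 4.816e-05 rpm (4 s.f.).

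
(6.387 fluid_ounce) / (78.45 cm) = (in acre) 1 fluid_ounce = 2.957353e-05 m^3, so 6.387 fluid_ounce = 6.387 * 2.957353e-05 = 0.00018888613 m^3. 1 cm = 0.01 m, so 78.45 cm = 78.45 * 0.01 = 0.7845 m. Combine: 0.00018888613 m^3 / 0.7845 m = 0.00024077264 m^2. 1 acre = 4046.8564 m^2, so 0.00024077264 m^2 = 0.00024077264 / 4046.8564 = 5.9496214e-08 acre ≈ 5.95e-08 acre (4 s.f.). Final answer: 5.95e-08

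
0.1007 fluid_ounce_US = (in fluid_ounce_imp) 1 fluid_ounce_US = 2.957353e-05 m^3, so 0.1007 fluid_ounce_US = 0.1007 * 2.957353e-05 = 2.9780544e-06 m^3. 1 fluid_ounce_imp = 2.8413063e-05 m^3, so 2.9780544e-06 m^3 = 2.9780544e-06 / 2.8413063e-05 = 0.10481286 fluid_ounce_imp ≈ 0.1048 fluid_ounce_imp (4 s.f.). Final answer: 0.1048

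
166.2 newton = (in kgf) 16.95. Check: 166.2 newton = 166.2 N. 1 kgf = 9.80665 N, so 166.2 N = 166.2 / 9.80665 = 16.947683 kgf ≈ 16.95 kgf (4 s.f.).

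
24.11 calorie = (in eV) 1 calorie = 4.184 J, so 24.11 calorie = 24.11 * 4.184 = 100.87624 J. 1 eV = 1.6021766e-19 J, so 100.87624 J = 100.87624 / 1.6021766e-19 = 6.2961997e+20 eV ≈ 6.296e+20 eV (4 s.f.). Final answer: 6.296e+20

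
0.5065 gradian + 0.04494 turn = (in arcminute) 998.1. Check: 1 gradian = 0.015707963 rad, so 0.5065 gradian = 0.5065 * 0.015707963 = 0.0079560834 rad. 1 turn = 6.2831853 rad, so 0.04494 turn = 0.04494 * 6.2831853 = 0.28236635 rad. Sum: 0.0079560834 + 0.28236635 = 0.29032243 rad. 1 arcminute = 0.00029088821 rad, so 0.29032243 rad = 0.29032243 / 0.00029088821 = 998.055 arcminute ≈ 998.1 arcminute (4 s.f.).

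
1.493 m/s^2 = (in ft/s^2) 1 ft/s^2 = 0.3048 m/s^2, so 1.493 m/s^2 = 1.493 / 0.3048 = 4.898294 ft/s^2 ≈ 4.898 ft/s^2 (4 s.f.). Final answer: 4.898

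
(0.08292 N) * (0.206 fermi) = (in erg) 0.08292 N is already in N. 1 fermi = 1e-15 m, so 0.206 fermi = 0.206 * 1e-15 = 2.06e-16 m. Combine: 0.08292 N * 2.06e-16 m = 1.708152e-17 J. 1 erg = 1e-07 J, so 1.708152e-17 J = 1.708152e-17 / 1e-07 = 1.708152e-10 erg ≈ 1.708e-10 erg (4 s.f.). Final answer: 1.708e-10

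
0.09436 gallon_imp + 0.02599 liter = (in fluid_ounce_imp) 1 gallon_imp = 0.00454609 m^3, so 0.09436 gallon_imp = 0.09436 * 0.00454609 = 0.00042896905 m^3. 1 liter = 0.001 m^3, so 0.02599 liter = 0.02599 * 0.001 = 2.599e-05 m^3. Sum: 0.00042896905 + 2.599e-05 = 0.00045495905 m^3. 1 fluid_ounce_imp = 2.8413063e-05 m^3, so 0.00045495905 m^3 = 0.00045495905 / 2.8413063e-05 = 16.01232 fluid_ounce_imp ≈ 16.01 fluid_ounce_imp (4 s.f.). Final answer: 16.01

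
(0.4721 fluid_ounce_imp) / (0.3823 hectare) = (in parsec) 1.137e-25. Check: 1 fluid_ounce_imp = 2.8413063e-05 m^3, so 0.4721 fluid_ounce_imp = 0.4721 * 2.8413063e-05 = 1.3413807e-05 m^3. 1 hectare = 10000 m^2, so 0.3823 hectare = 0.3823 * 10000 = 3823 m^2. Combine: 1.3413807e-05 m^3 / 3823 m^2 = 3.5087122e-09 m. 1 parsec = 3.0856776e+16 m, so 3.5087122e-09 m = 3.5087122e-09 / 3.0856776e+16 = 1.1370962e-25 parsec ≈ 1.137e-25 parsec (4 s.f.).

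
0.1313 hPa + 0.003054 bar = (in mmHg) 1 hPa = 100 Pa, so 0.1313 hPa = 0.1313 * 100 = 13.13 Pa. 1 bar = 100000 Pa, so 0.003054 bar = 0.003054 * 100000 = 305.4 Pa. Sum: 13.13 + 305.4 = 318.53 Pa. 1 mmHg = 133.32237 Pa, so 318.53 Pa = 318.53 / 133.32237 = 2.3891715 mmHg ≈ 2.389 mmHg (4 s.f.). Final answer: 2.389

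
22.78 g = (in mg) 2.278e+04. Check: 1 g = 0.001 kg, so 22.78 g = 22.78 * 0.001 = 0.02278 kg. 1 mg = 1e-06 kg, so 0.02278 kg = 0.02278 / 1e-06 = 22780 mg ≈ 2.278e+04 mg (4 s.f.).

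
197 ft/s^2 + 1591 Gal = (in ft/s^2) 1 ft/s^2 = 0.3048 m/s^2, so 197 ft/s^2 = 197 * 0.3048 = 60.0456 m/s^2. 1 Gal = 0.01 m/s^2, so 1591 Gal = 1591 * 0.01 = 15.91 m/s^2. Sum: 60.0456 + 15.91 = 75.9556 m/s^2. 1 ft/s^2 = 0.3048 m/s^2, so 75.9556 m/s^2 = 75.9556 / 0.3048 = 249.19816 ft/s^2 ≈ 249.2 ft/s^2 (4 s.f.). Final answer: 249.2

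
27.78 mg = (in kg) 1 mg = 1e-06 kg, so 27.78 mg = 27.78 * 1e-06 = 2.778e-05 kg. Result: 2.778e-05 kg. Final answer: 2.778e-05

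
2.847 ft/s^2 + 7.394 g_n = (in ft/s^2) 240.7. Check: 1 ft/s^2 = 0.3048 m/s^2, so 2.847 ft/s^2 = 2.847 * 0.3048 = 0.8677656 m/s^2. 1 g_n = 9.80665 m/s^2, so 7.394 g_n = 7.394 * 9.80665 = 72.51037 m/s^2. Sum: 0.8677656 + 72.51037 = 73.378136 m/s^2. 1 ft/s^2 = 0.3048 m/s^2, so 73.378136 m/s^2 = 73.378136 / 0.3048 = 240.74192 ft/s^2 ≈ 240.7 ft/s^2 (4 s.f.).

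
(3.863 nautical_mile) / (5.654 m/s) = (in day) 1 nautical_mile = 1852 m, so 3.863 nautical_mile = 3.863 * 1852 = 7154.276 m. 5.654 m/s is already in m/s. Combine: 7154.276 m / 5.654 m/s = 1265.3477 s. 1 day = 86400 s, so 1265.3477 s = 1265.3477 / 86400 = 0.014645228 day ≈ 0.01465 day (4 s.f.). Final answer: 0.01465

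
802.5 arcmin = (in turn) 1 arcmin = 0.00029088821 rad, so 802.5 arcmin = 802.5 * 0.00029088821 = 0.23343779 rad. 1 turn = 6.2831853 rad, so 0.23343779 rad = 0.23343779 / 6.2831853 = 0.037152778 turn ≈ 0.03715 turn (4 s.f.). Final answer: 0.03715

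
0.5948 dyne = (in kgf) 6.065e-07. Check: 1 dyne = 1e-05 N, so 0.5948 dyne = 0.5948 * 1e-05 = 5.948e-06 N. 1 kgf = 9.80665 N, so 5.948e-06 N = 5.948e-06 / 9.80665 = 6.065272e-07 kgf ≈ 6.065e-07 kgf (4 s.f.).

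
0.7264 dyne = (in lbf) 1.633e-06. Check: 1 dyne = 1e-05 N, so 0.7264 dyne = 0.7264 * 1e-05 = 7.264e-06 N. 1 lbf = 4.4482216 N, so 7.264e-06 N = 7.264e-06 / 4.4482216 = 1.6330122e-06 lbf ≈ 1.633e-06 lbf (4 s.f.).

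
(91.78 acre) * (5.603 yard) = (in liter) 1.903e+09. Check: 1 acre = 4046.8564 m^2, so 91.78 acre = 91.78 * 4046.8564 = 371420.48 m^2. 1 yard = 0.9144 m, so 5.603 yard = 5.603 * 0.9144 = 5.1233832 m. Combine: 371420.48 m^2 * 5.1233832 m = 1902929.5 m^3. 1 liter = 0.001 m^3, so 1902929.5 m^3 = 1902929.5 / 0.001 = 1.9029295e+09 liter ≈ 1.903e+09 liter (4 s.f.).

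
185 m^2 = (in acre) 0.04571. Check: 1 acre = 4046.8564 m^2, so 185 m^2 = 185 / 4046.8564 = 0.045714496 acre ≈ 0.04571 acre (4 s.f.).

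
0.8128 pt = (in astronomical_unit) 1 pt = 0.00035277778 m, so 0.8128 pt = 0.8128 * 0.00035277778 = 0.00028673778 m. 1 astronomical_unit = 1.4959787e+11 m, so 0.00028673778 m = 0.00028673778 / 1.4959787e+11 = 1.9167237e-15 astronomical_unit ≈ 1.917e-15 astronomical_unit (4 s.f.). Final answer: 1.917e-15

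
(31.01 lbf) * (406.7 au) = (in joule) 8.392e+15. Check: 1 lbf = 4.4482216 N, so 31.01 lbf = 31.01 * 4.4482216 = 137.93935 N. 1 au = 1.4959787e+11 m, so 406.7 au = 406.7 * 1.4959787e+11 = 6.0841454e+13 m. Combine: 137.93935 N * 6.0841454e+13 m = 8.3924308e+15 J. 8.3924308e+15 J = 8.3924308e+15 joule ≈ 8.392e+15 joule (4 s.f.).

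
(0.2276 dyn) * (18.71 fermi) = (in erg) 1 dyn = 1e-05 N, so 0.2276 dyn = 0.2276 * 1e-05 = 2.276e-06 N. 1 fermi = 1e-15 m, so 18.71 fermi = 18.71 * 1e-15 = 1.871e-14 m. Combine: 2.276e-06 N * 1.871e-14 m = 4.258396e-20 J. 1 erg = 1e-07 J, so 4.258396e-20 J = 4.258396e-20 / 1e-07 = 4.258396e-13 erg ≈ 4.258e-13 erg (4 s.f.). Final answer: 4.258e-13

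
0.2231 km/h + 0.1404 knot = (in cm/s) 1 km/h = 0.27777778 m/s, so 0.2231 km/h = 0.2231 * 0.27777778 = 0.061972222 m/s. 1 knot = 0.51444444 m/s, so 0.1404 knot = 0.1404 * 0.51444444 = 0.072228 m/s. Sum: 0.061972222 + 0.072228 = 0.13420022 m/s. 1 cm/s = 0.01 m/s, so 0.13420022 m/s = 0.13420022 / 0.01 = 13.420022 cm/s ≈ 13.42 cm/s (4 s.f.). Final answer: 13.42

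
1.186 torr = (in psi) 0.02293. Check: 1 torr = 133.32237 Pa, so 1.186 torr = 1.186 * 133.32237 = 158.12033 Pa. 1 psi = 6894.7573 Pa, so 158.12033 Pa = 158.12033 / 6894.7573 = 0.022933415 psi ≈ 0.02293 psi (4 s.f.).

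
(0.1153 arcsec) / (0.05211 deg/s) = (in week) 1 arcsec = 4.8481368e-06 rad, so 0.1153 arcsec = 0.1153 * 4.8481368e-06 = 5.5899017e-07 rad. 1 deg/s = 0.017453293 rad/s, so 0.05211 deg/s = 0.05211 * 0.017453293 = 0.00090949107 rad/s. Combine: 5.5899017e-07 rad / 0.00090949107 rad/s = 0.00061461865 s. 1 week = 604800 s, so 0.00061461865 s = 0.00061461865 / 604800 = 1.0162345e-09 week ≈ 1.016e-09 week (4 s.f.). Final answer: 1.016e-09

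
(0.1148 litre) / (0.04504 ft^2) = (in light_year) 1 litre = 0.001 m^3, so 0.1148 litre = 0.1148 * 0.001 = 0.0001148 m^3. 1 ft^2 = 0.09290304 m^2, so 0.04504 ft^2 = 0.04504 * 0.09290304 = 0.0041843529 m^2. Combine: 0.0001148 m^3 / 0.0041843529 m^2 = 0.027435544 m. 1 light_year = 9.4607305e+15 m, so 0.027435544 m = 0.027435544 / 9.4607305e+15 = 2.8999393e-18 light_year ≈ 2.9e-18 light_year (4 s.f.). Final answer: 2.9e-18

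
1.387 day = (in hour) 33.29. Check: 1 day = 86400 s, so 1.387 day = 1.387 * 86400 = 119836.8 s. 1 hour = 3600 s, so 119836.8 s = 119836.8 / 3600 = 33.288 hour ≈ 33.29 hour (4 s.f.).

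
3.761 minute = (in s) 225.7. Check: 1 minute = 60 s, so 3.761 minute = 3.761 * 60 = 225.66 s. Result: 225.66 s ≈ 225.7 s (4 s.f.).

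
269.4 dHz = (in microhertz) 2.694e+07. Check: 1 dHz = 0.1 Hz, so 269.4 dHz = 269.4 * 0.1 = 26.94 Hz. 1 microhertz = 1e-06 Hz, so 26.94 Hz = 26.94 / 1e-06 = 26940000 microhertz ≈ 2.694e+07 microhertz (4 s.f.).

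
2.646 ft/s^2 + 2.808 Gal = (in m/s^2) 0.8346. Check: 1 ft/s^2 = 0.3048 m/s^2, so 2.646 ft/s^2 = 2.646 * 0.3048 = 0.8065008 m/s^2. 1 Gal = 0.01 m/s^2, so 2.808 Gal = 2.808 * 0.01 = 0.02808 m/s^2. Sum: 0.8065008 + 0.02808 = 0.8345808 m/s^2. Result: 0.8345808 m/s^2 ≈ 0.8346 m/s^2 (4 s.f.).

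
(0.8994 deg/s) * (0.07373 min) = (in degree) 1 deg/s = 0.017453293 rad/s, so 0.8994 deg/s = 0.8994 * 0.017453293 = 0.015697491 rad/s. 1 min = 60 s, so 0.07373 min = 0.07373 * 60 = 4.4238 s. Combine: 0.015697491 rad/s * 4.4238 s = 0.069442562 rad. 1 degree = 0.017453293 rad, so 0.069442562 rad = 0.069442562 / 0.017453293 = 3.9787657 degree ≈ 3.979 degree (4 s.f.). Final answer: 3.979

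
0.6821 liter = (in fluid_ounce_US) 1 liter = 0.001 m^3, so 0.6821 liter = 0.6821 * 0.001 = 0.0006821 m^3. 1 fluid_ounce_US = 2.957353e-05 m^3, so 0.0006821 m^3 = 0.0006821 / 2.957353e-05 = 23.064545 fluid_ounce_US ≈ 23.06 fluid_ounce_US (4 s.f.). Final answer: 23.06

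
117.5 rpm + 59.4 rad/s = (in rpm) 684.7. Check: 1 rpm = 0.10471976 rad/s, so 117.5 rpm = 117.5 * 0.10471976 = 12.304571 rad/s. 59.4 rad/s is already in rad/s. Sum: 12.304571 + 59.4 = 71.704571 rad/s. 1 rpm = 0.10471976 rad/s, so 71.704571 rad/s = 71.704571 / 0.10471976 = 684.72822 rpm ≈ 684.7 rpm (4 s.f.).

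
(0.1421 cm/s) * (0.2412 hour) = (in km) 0.001234. Check: 1 cm/s = 0.01 m/s, so 0.1421 cm/s = 0.1421 * 0.01 = 0.001421 m/s. 1 hour = 3600 s, so 0.2412 hour = 0.2412 * 3600 = 868.32 s. Combine: 0.001421 m/s * 868.32 s = 1.2338827 m. 1 km = 1000 m, so 1.2338827 m = 1.2338827 / 1000 = 0.0012338827 km ≈ 0.001234 km (4 s.f.).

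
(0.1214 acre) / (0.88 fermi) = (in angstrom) 1 acre = 4046.8564 m^2, so 0.1214 acre = 0.1214 * 4046.8564 = 491.28837 m^2. 1 fermi = 1e-15 m, so 0.88 fermi = 0.88 * 1e-15 = 8.8e-16 m. Combine: 491.28837 m^2 / 8.8e-16 m = 5.5828224e+17 m. 1 angstrom = 1e-10 m, so 5.5828224e+17 m = 5.5828224e+17 / 1e-10 = 5.5828224e+27 angstrom ≈ 5.583e+27 angstrom (4 s.f.). Final answer: 5.583e+27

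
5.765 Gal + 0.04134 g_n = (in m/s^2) 0.4631. Check: 1 Gal = 0.01 m/s^2, so 5.765 Gal = 5.765 * 0.01 = 0.05765 m/s^2. 1 g_n = 9.80665 m/s^2, so 0.04134 g_n = 0.04134 * 9.80665 = 0.40540691 m/s^2. Sum: 0.05765 + 0.40540691 = 0.46305691 m/s^2. Result: 0.46305691 m/s^2 ≈ 0.4631 m/s^2 (4 s.f.).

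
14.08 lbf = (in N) 62.63. Check: 1 lbf = 4.4482216 N, so 14.08 lbf = 14.08 * 4.4482216 = 62.63096 N. Result: 62.63096 N ≈ 62.63 N (4 s.f.).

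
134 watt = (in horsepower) 134 watt = 134 W. 1 horsepower = 745.69987 W, so 134 W = 134 / 745.69987 = 0.17969696 horsepower ≈ 0.1797 horsepower (4 s.f.). Final answer: 0.1797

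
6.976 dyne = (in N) 1 dyne = 1e-05 N, so 6.976 dyne = 6.976 * 1e-05 = 6.976e-05 N. Result: 6.976e-05 N. Final answer: 6.976e-05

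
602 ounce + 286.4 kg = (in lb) 669. Check: 1 ounce = 0.028349523 kg, so 602 ounce = 602 * 0.028349523 = 17.066413 kg. 286.4 kg is already in kg. Sum: 17.066413 + 286.4 = 303.46641 kg. 1 lb = 0.45359237 kg, so 303.46641 kg = 303.46641 / 0.45359237 = 669.02892 lb ≈ 669 lb (4 s.f.).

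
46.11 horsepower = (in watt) 1 horsepower = 745.69987 W, so 46.11 horsepower = 46.11 * 745.69987 = 34384.221 W. 34384.221 W = 34384.221 watt ≈ 3.438e+04 watt (4 s.f.). Final answer: 3.438e+04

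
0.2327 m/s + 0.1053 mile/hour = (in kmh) 1.007. Check: 0.2327 m/s is already in m/s. 1 mile/hour = 0.44704 m/s, so 0.1053 mile/hour = 0.1053 * 0.44704 = 0.047073312 m/s. Sum: 0.2327 + 0.047073312 = 0.27977331 m/s. 1 kmh = 0.27777778 m/s, so 0.27977331 m/s = 0.27977331 / 0.27777778 = 1.0071839 kmh ≈ 1.007 kmh (4 s.f.).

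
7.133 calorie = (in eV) 1.863e+20. Check: 1 calorie = 4.184 J, so 7.133 calorie = 7.133 * 4.184 = 29.844472 J. 1 eV = 1.6021766e-19 J, so 29.844472 J = 29.844472 / 1.6021766e-19 = 1.8627454e+20 eV ≈ 1.863e+20 eV (4 s.f.).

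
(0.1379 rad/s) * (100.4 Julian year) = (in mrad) 4.369e+11. Check: 0.1379 rad/s is already in rad/s. 1 Julian year = 31557600 s, so 100.4 Julian year = 100.4 * 31557600 = 3.168383e+09 s. Combine: 0.1379 rad/s * 3.168383e+09 s = 4.3692002e+08 rad. 1 mrad = 0.001 rad, so 4.3692002e+08 rad = 4.3692002e+08 / 0.001 = 4.3692002e+11 mrad ≈ 4.369e+11 mrad (4 s.f.).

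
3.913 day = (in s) 1 day = 86400 s, so 3.913 day = 3.913 * 86400 = 338083.2 s. Result: 338083.2 s ≈ 3.381e+05 s (4 s.f.). Final answer: 3.381e+05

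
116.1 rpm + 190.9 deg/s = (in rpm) 147.9. Check: 1 rpm = 0.10471976 rad/s, so 116.1 rpm = 116.1 * 0.10471976 = 12.157964 rad/s. 1 deg/s = 0.017453293 rad/s, so 190.9 deg/s = 190.9 * 0.017453293 = 3.3318335 rad/s. Sum: 12.157964 + 3.3318335 = 15.489797 rad/s. 1 rpm = 0.10471976 rad/s, so 15.489797 rad/s = 15.489797 / 0.10471976 = 147.91667 rpm ≈ 147.9 rpm (4 s.f.).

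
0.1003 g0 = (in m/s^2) 0.9836. Check: 1 g0 = 9.80665 m/s^2, so 0.1003 g0 = 0.1003 * 9.80665 = 0.98360699 m/s^2. Result: 0.98360699 m/s^2 ≈ 0.9836 m/s^2 (4 s.f.).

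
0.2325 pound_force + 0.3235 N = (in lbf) 1 pound_force = 4.4482216 N, so 0.2325 pound_force = 0.2325 * 4.4482216 = 1.0342115 N. 0.3235 N is already in N. Sum: 1.0342115 + 0.3235 = 1.3577115 N. 1 lbf = 4.4482216 N, so 1.3577115 N = 1.3577115 / 4.4482216 = 0.30522569 lbf ≈ 0.3052 lbf (4 s.f.). Final answer: 0.3052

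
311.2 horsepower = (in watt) 2.321e+05. Check: 1 horsepower = 745.69987 W, so 311.2 horsepower = 311.2 * 745.69987 = 232061.8 W. 232061.8 W = 232061.8 watt ≈ 2.321e+05 watt (4 s.f.).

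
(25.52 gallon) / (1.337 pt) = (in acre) 1 gallon = 0.0037854118 m^3, so 25.52 gallon = 25.52 * 0.0037854118 = 0.096603709 m^3. 1 pt = 0.00035277778 m, so 1.337 pt = 1.337 * 0.00035277778 = 0.00047166389 m. Combine: 0.096603709 m^3 / 0.00047166389 m = 204.81472 m^2. 1 acre = 4046.8564 m^2, so 204.81472 m^2 = 204.81472 / 4046.8564 = 0.05061082 acre ≈ 0.05061 acre (4 s.f.). Final answer: 0.05061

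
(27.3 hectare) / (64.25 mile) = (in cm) 1 hectare = 10000 m^2, so 27.3 hectare = 27.3 * 10000 = 273000 m^2. 1 mile = 1609.344 m, so 64.25 mile = 64.25 * 1609.344 = 103400.35 m. Combine: 273000 m^2 / 103400.35 m = 2.6402231 m. 1 cm = 0.01 m, so 2.6402231 m = 2.6402231 / 0.01 = 264.02231 cm ≈ 264 cm (4 s.f.). Final answer: 264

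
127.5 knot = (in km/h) 1 knot = 0.51444444 m/s, so 127.5 knot = 127.5 * 0.51444444 = 65.591667 m/s. 1 km/h = 0.27777778 m/s, so 65.591667 m/s = 65.591667 / 0.27777778 = 236.13 km/h ≈ 236.1 km/h (4 s.f.). Final answer: 236.1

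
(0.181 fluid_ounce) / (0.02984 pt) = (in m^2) 1 fluid_ounce = 2.957353e-05 m^3, so 0.181 fluid_ounce = 0.181 * 2.957353e-05 = 5.3528089e-06 m^3. 1 pt = 0.00035277778 m, so 0.02984 pt = 0.02984 * 0.00035277778 = 1.0526889e-05 m. Combine: 5.3528089e-06 m^3 / 1.0526889e-05 m = 0.50848916 m^2. Result: 0.50848916 m^2 ≈ 0.5085 m^2 (4 s.f.). Final answer: 0.5085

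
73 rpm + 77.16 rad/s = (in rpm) 809.8. Check: 1 rpm = 0.10471976 rad/s, so 73 rpm = 73 * 0.10471976 = 7.6445421 rad/s. 77.16 rad/s is already in rad/s. Sum: 7.6445421 + 77.16 = 84.804542 rad/s. 1 rpm = 0.10471976 rad/s, so 84.804542 rad/s = 84.804542 / 0.10471976 = 809.82372 rpm ≈ 809.8 rpm (4 s.f.).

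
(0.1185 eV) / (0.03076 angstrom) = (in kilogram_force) 1 eV = 1.6021766e-19 J, so 0.1185 eV = 0.1185 * 1.6021766e-19 = 1.8985793e-20 J. 1 angstrom = 1e-10 m, so 0.03076 angstrom = 0.03076 * 1e-10 = 3.076e-12 m. Combine: 1.8985793e-20 J / 3.076e-12 m = 6.1722344e-09 N. 1 kilogram_force = 9.80665 N, so 6.1722344e-09 N = 6.1722344e-09 / 9.80665 = 6.2939275e-10 kilogram_force ≈ 6.294e-10 kilogram_force (4 s.f.). Final answer: 6.294e-10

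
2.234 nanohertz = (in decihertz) 2.234e-08. Check: 1 nanohertz = 1e-09 Hz, so 2.234 nanohertz = 2.234 * 1e-09 = 2.234e-09 Hz. 1 decihertz = 0.1 Hz, so 2.234e-09 Hz = 2.234e-09 / 0.1 = 2.234e-08 decihertz.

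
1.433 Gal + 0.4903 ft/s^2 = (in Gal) 16.38. Check: 1 Gal = 0.01 m/s^2, so 1.433 Gal = 1.433 * 0.01 = 0.01433 m/s^2. 1 ft/s^2 = 0.3048 m/s^2, so 0.4903 ft/s^2 = 0.4903 * 0.3048 = 0.14944344 m/s^2. Sum: 0.01433 + 0.14944344 = 0.16377344 m/s^2. 1 Gal = 0.01 m/s^2, so 0.16377344 m/s^2 = 0.16377344 / 0.01 = 16.377344 Gal ≈ 16.38 Gal (4 s.f.).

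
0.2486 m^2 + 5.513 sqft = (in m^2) 0.2486 m^2 is already in m^2. 1 sqft = 0.09290304 m^2, so 5.513 sqft = 5.513 * 0.09290304 = 0.51217446 m^2. Sum: 0.2486 + 0.51217446 = 0.76077446 m^2. Result: 0.76077446 m^2 ≈ 0.7608 m^2 (4 s.f.). Final answer: 0.7608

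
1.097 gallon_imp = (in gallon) 1.317. Check: 1 gallon_imp = 0.00454609 m^3, so 1.097 gallon_imp = 1.097 * 0.00454609 = 0.0049870607 m^3. 1 gallon = 0.0037854118 m^3, so 0.0049870607 m^3 = 0.0049870607 / 0.0037854118 = 1.3174421 gallon ≈ 1.317 gallon (4 s.f.).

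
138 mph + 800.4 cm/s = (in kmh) 1 mph = 0.44704 m/s, so 138 mph = 138 * 0.44704 = 61.69152 m/s. 1 cm/s = 0.01 m/s, so 800.4 cm/s = 800.4 * 0.01 = 8.004 m/s. Sum: 61.69152 + 8.004 = 69.69552 m/s. 1 kmh = 0.27777778 m/s, so 69.69552 m/s = 69.69552 / 0.27777778 = 250.90387 kmh ≈ 250.9 kmh (4 s.f.). Final answer: 250.9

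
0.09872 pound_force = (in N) 0.4391. Check: 1 pound_force = 4.4482216 N, so 0.09872 pound_force = 0.09872 * 4.4482216 = 0.43912844 N. Result: 0.43912844 N ≈ 0.4391 N (4 s.f.).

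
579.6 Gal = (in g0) 1 Gal = 0.01 m/s^2, so 579.6 Gal = 579.6 * 0.01 = 5.796 m/s^2. 1 g0 = 9.80665 m/s^2, so 5.796 m/s^2 = 5.796 / 9.80665 = 0.59102752 g0 ≈ 0.591 g0 (4 s.f.). Final answer: 0.591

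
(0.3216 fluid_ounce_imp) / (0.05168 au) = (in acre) 1 fluid_ounce_imp = 2.8413063e-05 m^3, so 0.3216 fluid_ounce_imp = 0.3216 * 2.8413063e-05 = 9.1376409e-06 m^3. 1 au = 1.4959787e+11 m, so 0.05168 au = 0.05168 * 1.4959787e+11 = 7.731218e+09 m. Combine: 9.1376409e-06 m^3 / 7.731218e+09 m = 1.1819148e-15 m^2. 1 acre = 4046.8564 m^2, so 1.1819148e-15 m^2 = 1.1819148e-15 / 4046.8564 = 2.9205751e-19 acre ≈ 2.921e-19 acre (4 s.f.). Final answer: 2.921e-19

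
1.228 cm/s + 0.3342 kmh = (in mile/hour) 1 cm/s = 0.01 m/s, so 1.228 cm/s = 1.228 * 0.01 = 0.01228 m/s. 1 kmh = 0.27777778 m/s, so 0.3342 kmh = 0.3342 * 0.27777778 = 0.092833333 m/s. Sum: 0.01228 + 0.092833333 = 0.10511333 m/s. 1 mile/hour = 0.44704 m/s, so 0.10511333 m/s = 0.10511333 / 0.44704 = 0.23513183 mile/hour ≈ 0.2351 mile/hour (4 s.f.). Final answer: 0.2351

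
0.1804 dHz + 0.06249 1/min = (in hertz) 0.01908. Check: 1 dHz = 0.1 Hz, so 0.1804 dHz = 0.1804 * 0.1 = 0.01804 Hz. 1 1/min = 0.016666667 Hz, so 0.06249 1/min = 0.06249 * 0.016666667 = 0.0010415 Hz. Sum: 0.01804 + 0.0010415 = 0.0190815 Hz. 0.0190815 Hz = 0.0190815 hertz ≈ 0.01908 hertz (4 s.f.).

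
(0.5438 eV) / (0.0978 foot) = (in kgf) 1 eV = 1.6021766e-19 J, so 0.5438 eV = 0.5438 * 1.6021766e-19 = 8.7126365e-20 J. 1 foot = 0.3048 m, so 0.0978 foot = 0.0978 * 0.3048 = 0.02980944 m. Combine: 8.7126365e-20 J / 0.02980944 m = 2.9227777e-18 N. 1 kgf = 9.80665 N, so 2.9227777e-18 N = 2.9227777e-18 / 9.80665 = 2.9804038e-19 kgf ≈ 2.98e-19 kgf (4 s.f.). Final answer: 2.98e-19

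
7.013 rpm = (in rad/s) 1 rpm = 0.10471976 rad/s, so 7.013 rpm = 7.013 * 0.10471976 = 0.73439964 rad/s. Result: 0.73439964 rad/s ≈ 0.7344 rad/s (4 s.f.). Final answer: 0.7344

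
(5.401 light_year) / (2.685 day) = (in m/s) 2.203e+11. Check: 1 light_year = 9.4607305e+15 m, so 5.401 light_year = 5.401 * 9.4607305e+15 = 5.1097405e+16 m. 1 day = 86400 s, so 2.685 day = 2.685 * 86400 = 231984 s. Combine: 5.1097405e+16 m / 231984 s = 2.2026263e+11 m/s. Result: 2.2026263e+11 m/s ≈ 2.203e+11 m/s (4 s.f.).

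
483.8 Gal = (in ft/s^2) 1 Gal = 0.01 m/s^2, so 483.8 Gal = 483.8 * 0.01 = 4.838 m/s^2. 1 ft/s^2 = 0.3048 m/s^2, so 4.838 m/s^2 = 4.838 / 0.3048 = 15.872703 ft/s^2 ≈ 15.87 ft/s^2 (4 s.f.). Final answer: 15.87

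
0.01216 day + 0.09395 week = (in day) 1 day = 86400 s, so 0.01216 day = 0.01216 * 86400 = 1050.624 s. 1 week = 604800 s, so 0.09395 week = 0.09395 * 604800 = 56820.96 s. Sum: 1050.624 + 56820.96 = 57871.584 s. 1 day = 86400 s, so 57871.584 s = 57871.584 / 86400 = 0.66981 day ≈ 0.6698 day (4 s.f.). Final answer: 0.6698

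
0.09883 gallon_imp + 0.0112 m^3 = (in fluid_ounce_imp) 1 gallon_imp = 0.00454609 m^3, so 0.09883 gallon_imp = 0.09883 * 0.00454609 = 0.00044929007 m^3. 0.0112 m^3 is already in m^3. Sum: 0.00044929007 + 0.0112 = 0.01164929 m^3. 1 fluid_ounce_imp = 2.8413063e-05 m^3, so 0.01164929 m^3 = 0.01164929 / 2.8413063e-05 = 409.99769 fluid_ounce_imp ≈ 410 fluid_ounce_imp (4 s.f.). Final answer: 410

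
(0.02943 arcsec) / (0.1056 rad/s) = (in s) 1.351e-06. Check: 1 arcsec = 4.8481368e-06 rad, so 0.02943 arcsec = 0.02943 * 4.8481368e-06 = 1.4268067e-07 rad. 0.1056 rad/s is already in rad/s. Combine: 1.4268067e-07 rad / 0.1056 rad/s = 1.3511427e-06 s. Result: 1.3511427e-06 s ≈ 1.351e-06 s (4 s.f.).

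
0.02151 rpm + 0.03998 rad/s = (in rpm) 0.4033. Check: 1 rpm = 0.10471976 rad/s, so 0.02151 rpm = 0.02151 * 0.10471976 = 0.0022525219 rad/s. 0.03998 rad/s is already in rad/s. Sum: 0.0022525219 + 0.03998 = 0.042232522 rad/s. 1 rpm = 0.10471976 rad/s, so 0.042232522 rad/s = 0.042232522 / 0.10471976 = 0.40329088 rpm ≈ 0.4033 rpm (4 s.f.).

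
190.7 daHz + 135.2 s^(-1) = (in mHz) 2.042e+06. Check: 1 daHz = 10 Hz, so 190.7 daHz = 190.7 * 10 = 1907 Hz. 135.2 s^(-1) = 135.2 Hz. Sum: 1907 + 135.2 = 2042.2 Hz. 1 mHz = 0.001 Hz, so 2042.2 Hz = 2042.2 / 0.001 = 2042200 mHz ≈ 2.042e+06 mHz (4 s.f.).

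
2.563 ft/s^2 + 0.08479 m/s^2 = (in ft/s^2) 1 ft/s^2 = 0.3048 m/s^2, so 2.563 ft/s^2 = 2.563 * 0.3048 = 0.7812024 m/s^2. 0.08479 m/s^2 is already in m/s^2. Sum: 0.7812024 + 0.08479 = 0.8659924 m/s^2. 1 ft/s^2 = 0.3048 m/s^2, so 0.8659924 m/s^2 = 0.8659924 / 0.3048 = 2.8411824 ft/s^2 ≈ 2.841 ft/s^2 (4 s.f.). Final answer: 2.841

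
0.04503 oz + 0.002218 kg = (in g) 1 oz = 0.028349523 kg, so 0.04503 oz = 0.04503 * 0.028349523 = 0.001276579 kg. 0.002218 kg is already in kg. Sum: 0.001276579 + 0.002218 = 0.003494579 kg. 1 g = 0.001 kg, so 0.003494579 kg = 0.003494579 / 0.001 = 3.494579 g ≈ 3.495 g (4 s.f.). Final answer: 3.495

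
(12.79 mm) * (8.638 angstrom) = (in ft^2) 1.189e-10. Check: 1 mm = 0.001 m, so 12.79 mm = 12.79 * 0.001 = 0.01279 m. 1 angstrom = 1e-10 m, so 8.638 angstrom = 8.638 * 1e-10 = 8.638e-10 m. Combine: 0.01279 m * 8.638e-10 m = 1.1048002e-11 m^2. 1 ft^2 = 0.09290304 m^2, so 1.1048002e-11 m^2 = 1.1048002e-11 / 0.09290304 = 1.189197e-10 ft^2 ≈ 1.189e-10 ft^2 (4 s.f.).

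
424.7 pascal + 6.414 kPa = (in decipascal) 6.839e+04. Check: 424.7 pascal = 424.7 Pa. 1 kPa = 1000 Pa, so 6.414 kPa = 6.414 * 1000 = 6414 Pa. Sum: 424.7 + 6414 = 6838.7 Pa. 1 decipascal = 0.1 Pa, so 6838.7 Pa = 6838.7 / 0.1 = 68387 decipascal ≈ 6.839e+04 decipascal (4 s.f.).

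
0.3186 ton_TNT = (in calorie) 3.186e+08. Check: 1 ton_TNT = 4.184e+09 J, so 0.3186 ton_TNT = 0.3186 * 4.184e+09 = 1.3330224e+09 J. 1 calorie = 4.184 J, so 1.3330224e+09 J = 1.3330224e+09 / 4.184 = 3.186e+08 calorie.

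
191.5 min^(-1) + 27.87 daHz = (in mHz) 1 min^(-1) = 0.016666667 Hz, so 191.5 min^(-1) = 191.5 * 0.016666667 = 3.1916667 Hz. 1 daHz = 10 Hz, so 27.87 daHz = 27.87 * 10 = 278.7 Hz. Sum: 3.1916667 + 278.7 = 281.89167 Hz. 1 mHz = 0.001 Hz, so 281.89167 Hz = 281.89167 / 0.001 = 281891.67 mHz ≈ 2.819e+05 mHz (4 s.f.). Final answer: 2.819e+05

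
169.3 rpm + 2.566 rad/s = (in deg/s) 1163. Check: 1 rpm = 0.10471976 rad/s, so 169.3 rpm = 169.3 * 0.10471976 = 17.729055 rad/s. 2.566 rad/s is already in rad/s. Sum: 17.729055 + 2.566 = 20.295055 rad/s. 1 deg/s = 0.017453293 rad/s, so 20.295055 rad/s = 20.295055 / 0.017453293 = 1162.821 deg/s ≈ 1163 deg/s (4 s.f.).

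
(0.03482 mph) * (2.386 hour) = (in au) 1 mph = 0.44704 m/s, so 0.03482 mph = 0.03482 * 0.44704 = 0.015565933 m/s. 1 hour = 3600 s, so 2.386 hour = 2.386 * 3600 = 8589.6 s. Combine: 0.015565933 m/s * 8589.6 s = 133.70514 m. 1 au = 1.4959787e+11 m, so 133.70514 m = 133.70514 / 1.4959787e+11 = 8.9376363e-10 au ≈ 8.938e-10 au (4 s.f.). Final answer: 8.938e-10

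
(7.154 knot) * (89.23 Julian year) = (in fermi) 1.036e+25. Check: 1 knot = 0.51444444 m/s, so 7.154 knot = 7.154 * 0.51444444 = 3.6803356 m/s. 1 Julian year = 31557600 s, so 89.23 Julian year = 89.23 * 31557600 = 2.8158846e+09 s. Combine: 3.6803356 m/s * 2.8158846e+09 s = 1.03634e+10 m. 1 fermi = 1e-15 m, so 1.03634e+10 m = 1.03634e+10 / 1e-15 = 1.03634e+25 fermi ≈ 1.036e+25 fermi (4 s.f.).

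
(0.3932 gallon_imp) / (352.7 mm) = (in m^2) 1 gallon_imp = 0.00454609 m^3, so 0.3932 gallon_imp = 0.3932 * 0.00454609 = 0.0017875226 m^3. 1 mm = 0.001 m, so 352.7 mm = 352.7 * 0.001 = 0.3527 m. Combine: 0.0017875226 m^3 / 0.3527 m = 0.0050681105 m^2. Result: 0.0050681105 m^2 ≈ 0.005068 m^2 (4 s.f.). Final answer: 0.005068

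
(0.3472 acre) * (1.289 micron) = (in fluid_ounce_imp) 63.74. Check: 1 acre = 4046.8564 m^2, so 0.3472 acre = 0.3472 * 4046.8564 = 1405.0685 m^2. 1 micron = 1e-06 m, so 1.289 micron = 1.289 * 1e-06 = 1.289e-06 m. Combine: 1405.0685 m^2 * 1.289e-06 m = 0.0018111334 m^3. 1 fluid_ounce_imp = 2.8413063e-05 m^3, so 0.0018111334 m^3 = 0.0018111334 / 2.8413063e-05 = 63.742983 fluid_ounce_imp ≈ 63.74 fluid_ounce_imp (4 s.f.).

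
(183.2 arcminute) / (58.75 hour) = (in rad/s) 2.52e-07. Check: 1 arcminute = 0.00029088821 rad, so 183.2 arcminute = 183.2 * 0.00029088821 = 0.05329072 rad. 1 hour = 3600 s, so 58.75 hour = 58.75 * 3600 = 211500 s. Combine: 0.05329072 rad / 211500 s = 2.5196558e-07 rad/s. Result: 2.5196558e-07 rad/s ≈ 2.52e-07 rad/s (4 s.f.).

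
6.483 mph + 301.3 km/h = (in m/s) 86.59. Check: 1 mph = 0.44704 m/s, so 6.483 mph = 6.483 * 0.44704 = 2.8981603 m/s. 1 km/h = 0.27777778 m/s, so 301.3 km/h = 301.3 * 0.27777778 = 83.694444 m/s. Sum: 2.8981603 + 83.694444 = 86.592605 m/s. Result: 86.592605 m/s ≈ 86.59 m/s (4 s.f.).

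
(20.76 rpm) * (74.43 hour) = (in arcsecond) 1.202e+11. Check: 1 rpm = 0.10471976 rad/s, so 20.76 rpm = 20.76 * 0.10471976 = 2.1739821 rad/s. 1 hour = 3600 s, so 74.43 hour = 74.43 * 3600 = 267948 s. Combine: 2.1739821 rad/s * 267948 s = 582514.16 rad. 1 arcsecond = 4.8481368e-06 rad, so 582514.16 rad = 582514.16 / 4.8481368e-06 = 1.2015217e+11 arcsecond ≈ 1.202e+11 arcsecond (4 s.f.).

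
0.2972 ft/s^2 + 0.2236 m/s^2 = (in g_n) 1 ft/s^2 = 0.3048 m/s^2, so 0.2972 ft/s^2 = 0.2972 * 0.3048 = 0.09058656 m/s^2. 0.2236 m/s^2 is already in m/s^2. Sum: 0.09058656 + 0.2236 = 0.31418656 m/s^2. 1 g_n = 9.80665 m/s^2, so 0.31418656 m/s^2 = 0.31418656 / 9.80665 = 0.032038113 g_n ≈ 0.03204 g_n (4 s.f.). Final answer: 0.03204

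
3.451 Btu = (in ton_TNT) 8.702e-07. Check: 1 Btu = 1055.0559 J, so 3.451 Btu = 3.451 * 1055.0559 = 3640.9977 J. 1 ton_TNT = 4.184e+09 J, so 3640.9977 J = 3640.9977 / 4.184e+09 = 8.7021935e-07 ton_TNT ≈ 8.702e-07 ton_TNT (4 s.f.).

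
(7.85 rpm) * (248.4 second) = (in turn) 32.5. Check: 1 rpm = 0.10471976 rad/s, so 7.85 rpm = 7.85 * 0.10471976 = 0.82205008 rad/s. 248.4 second = 248.4 s. Combine: 0.82205008 rad/s * 248.4 s = 204.19724 rad. 1 turn = 6.2831853 rad, so 204.19724 rad = 204.19724 / 6.2831853 = 32.499 turn ≈ 32.5 turn (4 s.f.).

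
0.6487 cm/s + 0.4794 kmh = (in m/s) 0.1397. Check: 1 cm/s = 0.01 m/s, so 0.6487 cm/s = 0.6487 * 0.01 = 0.006487 m/s. 1 kmh = 0.27777778 m/s, so 0.4794 kmh = 0.4794 * 0.27777778 = 0.13316667 m/s. Sum: 0.006487 + 0.13316667 = 0.13965367 m/s. Result: 0.13965367 m/s ≈ 0.1397 m/s (4 s.f.).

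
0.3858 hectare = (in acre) 1 hectare = 10000 m^2, so 0.3858 hectare = 0.3858 * 10000 = 3858 m^2. 1 acre = 4046.8564 m^2, so 3858 m^2 = 3858 / 4046.8564 = 0.95333256 acre ≈ 0.9533 acre (4 s.f.). Final answer: 0.9533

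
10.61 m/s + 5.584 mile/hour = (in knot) 25.48. Check: 10.61 m/s is already in m/s. 1 mile/hour = 0.44704 m/s, so 5.584 mile/hour = 5.584 * 0.44704 = 2.4962714 m/s. Sum: 10.61 + 2.4962714 = 13.106271 m/s. 1 knot = 0.51444444 m/s, so 13.106271 m/s = 13.106271 / 0.51444444 = 25.476553 knot ≈ 25.48 knot (4 s.f.).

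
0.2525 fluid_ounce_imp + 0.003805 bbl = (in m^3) 0.0006121. Check: 1 fluid_ounce_imp = 2.8413063e-05 m^3, so 0.2525 fluid_ounce_imp = 0.2525 * 2.8413063e-05 = 7.1742983e-06 m^3. 1 bbl = 0.15898729 m^3, so 0.003805 bbl = 0.003805 * 0.15898729 = 0.00060494666 m^3. Sum: 7.1742983e-06 + 0.00060494666 = 0.00061212096 m^3. Result: 0.00061212096 m^3 ≈ 0.0006121 m^3 (4 s.f.).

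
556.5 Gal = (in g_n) 1 Gal = 0.01 m/s^2, so 556.5 Gal = 556.5 * 0.01 = 5.565 m/s^2. 1 g_n = 9.80665 m/s^2, so 5.565 m/s^2 = 5.565 / 9.80665 = 0.56747207 g_n ≈ 0.5675 g_n (4 s.f.). Final answer: 0.5675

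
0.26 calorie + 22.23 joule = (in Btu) 0.0221. Check: 1 calorie = 4.184 J, so 0.26 calorie = 0.26 * 4.184 = 1.08784 J. 22.23 joule = 22.23 J. Sum: 1.08784 + 22.23 = 23.31784 J. 1 Btu = 1055.0559 J, so 23.31784 J = 23.31784 / 1055.0559 = 0.022101048 Btu ≈ 0.0221 Btu (4 s.f.).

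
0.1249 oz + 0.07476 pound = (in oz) 1.321. Check: 1 oz = 0.028349523 kg, so 0.1249 oz = 0.1249 * 0.028349523 = 0.0035408554 kg. 1 pound = 0.45359237 kg, so 0.07476 pound = 0.07476 * 0.45359237 = 0.033910566 kg. Sum: 0.0035408554 + 0.033910566 = 0.037451421 kg. 1 oz = 0.028349523 kg, so 0.037451421 kg = 0.037451421 / 0.028349523 = 1.32106 oz ≈ 1.321 oz (4 s.f.).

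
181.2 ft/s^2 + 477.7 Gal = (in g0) 6.119. Check: 1 ft/s^2 = 0.3048 m/s^2, so 181.2 ft/s^2 = 181.2 * 0.3048 = 55.22976 m/s^2. 1 Gal = 0.01 m/s^2, so 477.7 Gal = 477.7 * 0.01 = 4.777 m/s^2. Sum: 55.22976 + 4.777 = 60.00676 m/s^2. 1 g0 = 9.80665 m/s^2, so 60.00676 m/s^2 = 60.00676 / 9.80665 = 6.1189866 g0 ≈ 6.119 g0 (4 s.f.).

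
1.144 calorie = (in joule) 4.786. Check: 1 calorie = 4.184 J, so 1.144 calorie = 1.144 * 4.184 = 4.786496 J. 4.786496 J = 4.786496 joule ≈ 4.786 joule (4 s.f.).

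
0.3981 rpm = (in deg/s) 1 rpm = 0.10471976 rad/s, so 0.3981 rpm = 0.3981 * 0.10471976 = 0.041688935 rad/s. 1 deg/s = 0.017453293 rad/s, so 0.041688935 rad/s = 0.041688935 / 0.017453293 = 2.3886 deg/s ≈ 2.389 deg/s (4 s.f.). Final answer: 2.389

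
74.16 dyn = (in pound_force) 0.0001667. Check: 1 dyn = 1e-05 N, so 74.16 dyn = 74.16 * 1e-05 = 0.0007416 N. 1 pound_force = 4.4482216 N, so 0.0007416 N = 0.0007416 / 4.4482216 = 0.00016671831 pound_force ≈ 0.0001667 pound_force (4 s.f.).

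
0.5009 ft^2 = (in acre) 1 ft^2 = 0.09290304 m^2, so 0.5009 ft^2 = 0.5009 * 0.09290304 = 0.046535133 m^2. 1 acre = 4046.8564 m^2, so 0.046535133 m^2 = 0.046535133 / 4046.8564 = 1.1499082e-05 acre ≈ 1.15e-05 acre (4 s.f.). Final answer: 1.15e-05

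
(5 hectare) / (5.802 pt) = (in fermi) 2.443e+22. Check: 1 hectare = 10000 m^2, so 5 hectare = 5 * 10000 = 50000 m^2. 1 pt = 0.00035277778 m, so 5.802 pt = 5.802 * 0.00035277778 = 0.0020468167 m. Combine: 50000 m^2 / 0.0020468167 m = 24428177 m. 1 fermi = 1e-15 m, so 24428177 m = 24428177 / 1e-15 = 2.4428177e+22 fermi ≈ 2.443e+22 fermi (4 s.f.).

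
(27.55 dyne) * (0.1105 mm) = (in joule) 3.044e-08. Check: 1 dyne = 1e-05 N, so 27.55 dyne = 27.55 * 1e-05 = 0.0002755 N. 1 mm = 0.001 m, so 0.1105 mm = 0.1105 * 0.001 = 0.0001105 m. Combine: 0.0002755 N * 0.0001105 m = 3.044275e-08 J. 3.044275e-08 J = 3.044275e-08 joule ≈ 3.044e-08 joule (4 s.f.).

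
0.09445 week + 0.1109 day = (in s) 1 week = 604800 s, so 0.09445 week = 0.09445 * 604800 = 57123.36 s. 1 day = 86400 s, so 0.1109 day = 0.1109 * 86400 = 9581.76 s. Sum: 57123.36 + 9581.76 = 66705.12 s. Result: 66705.12 s ≈ 6.671e+04 s (4 s.f.). Final answer: 6.671e+04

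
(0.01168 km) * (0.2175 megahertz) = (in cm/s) 1 km = 1000 m, so 0.01168 km = 0.01168 * 1000 = 11.68 m. 1 megahertz = 1000000 Hz, so 0.2175 megahertz = 0.2175 * 1000000 = 217500 Hz. Combine: 11.68 m * 217500 Hz = 2540400 m/s. 1 cm/s = 0.01 m/s, so 2540400 m/s = 2540400 / 0.01 = 2.5404e+08 cm/s ≈ 2.54e+08 cm/s (4 s.f.). Final answer: 2.54e+08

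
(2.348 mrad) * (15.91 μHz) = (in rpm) 3.567e-07. Check: 1 mrad = 0.001 rad, so 2.348 mrad = 2.348 * 0.001 = 0.002348 rad. 1 μHz = 1e-06 Hz, so 15.91 μHz = 15.91 * 1e-06 = 1.591e-05 Hz. Combine: 0.002348 rad * 1.591e-05 Hz = 3.735668e-08 rad/s. 1 rpm = 0.10471976 rad/s, so 3.735668e-08 rad/s = 3.735668e-08 / 0.10471976 = 3.5673002e-07 rpm ≈ 3.567e-07 rpm (4 s.f.).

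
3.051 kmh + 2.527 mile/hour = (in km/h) 7.118. Check: 1 kmh = 0.27777778 m/s, so 3.051 kmh = 3.051 * 0.27777778 = 0.8475 m/s. 1 mile/hour = 0.44704 m/s, so 2.527 mile/hour = 2.527 * 0.44704 = 1.1296701 m/s. Sum: 0.8475 + 1.1296701 = 1.9771701 m/s. 1 km/h = 0.27777778 m/s, so 1.9771701 m/s = 1.9771701 / 0.27777778 = 7.1178123 km/h ≈ 7.118 km/h (4 s.f.).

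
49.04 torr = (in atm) 0.06453. Check: 1 torr = 133.32237 Pa, so 49.04 torr = 49.04 * 133.32237 = 6538.1289 Pa. 1 atm = 101325 Pa, so 6538.1289 Pa = 6538.1289 / 101325 = 0.064526316 atm ≈ 0.06453 atm (4 s.f.).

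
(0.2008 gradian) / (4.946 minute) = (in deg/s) 0.000609. Check: 1 gradian = 0.015707963 rad, so 0.2008 gradian = 0.2008 * 0.015707963 = 0.003154159 rad. 1 minute = 60 s, so 4.946 minute = 4.946 * 60 = 296.76 s. Combine: 0.003154159 rad / 296.76 s = 1.0628653e-05 rad/s. 1 deg/s = 0.017453293 rad/s, so 1.0628653e-05 rad/s = 1.0628653e-05 / 0.017453293 = 0.00060897695 deg/s ≈ 0.000609 deg/s (4 s.f.).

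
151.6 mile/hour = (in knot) 1 mile/hour = 0.44704 m/s, so 151.6 mile/hour = 151.6 * 0.44704 = 67.771264 m/s. 1 knot = 0.51444444 m/s, so 67.771264 m/s = 67.771264 / 0.51444444 = 131.7368 knot ≈ 131.7 knot (4 s.f.). Final answer: 131.7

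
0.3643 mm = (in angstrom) 3.643e+06. Check: 1 mm = 0.001 m, so 0.3643 mm = 0.3643 * 0.001 = 0.0003643 m. 1 angstrom = 1e-10 m, so 0.0003643 m = 0.0003643 / 1e-10 = 3643000 angstrom ≈ 3.643e+06 angstrom (4 s.f.).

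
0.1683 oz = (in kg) 1 oz = 0.028349523 kg, so 0.1683 oz = 0.1683 * 0.028349523 = 0.0047712247 kg. Result: 0.0047712247 kg ≈ 0.004771 kg (4 s.f.). Final answer: 0.004771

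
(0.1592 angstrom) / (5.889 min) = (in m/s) 1 angstrom = 1e-10 m, so 0.1592 angstrom = 0.1592 * 1e-10 = 1.592e-11 m. 1 min = 60 s, so 5.889 min = 5.889 * 60 = 353.34 s. Combine: 1.592e-11 m / 353.34 s = 4.5055754e-14 m/s. Result: 4.5055754e-14 m/s ≈ 4.506e-14 m/s (4 s.f.). Final answer: 4.506e-14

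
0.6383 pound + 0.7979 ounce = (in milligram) 3.121e+05. Check: 1 pound = 0.45359237 kg, so 0.6383 pound = 0.6383 * 0.45359237 = 0.28952801 kg. 1 ounce = 0.028349523 kg, so 0.7979 ounce = 0.7979 * 0.028349523 = 0.022620085 kg. Sum: 0.28952801 + 0.022620085 = 0.31214809 kg. 1 milligram = 1e-06 kg, so 0.31214809 kg = 0.31214809 / 1e-06 = 312148.09 milligram ≈ 3.121e+05 milligram (4 s.f.).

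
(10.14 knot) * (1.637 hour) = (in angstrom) 3.074e+14. Check: 1 knot = 0.51444444 m/s, so 10.14 knot = 10.14 * 0.51444444 = 5.2164667 m/s. 1 hour = 3600 s, so 1.637 hour = 1.637 * 3600 = 5893.2 s. Combine: 5.2164667 m/s * 5893.2 s = 30741.681 m. 1 angstrom = 1e-10 m, so 30741.681 m = 30741.681 / 1e-10 = 3.0741681e+14 angstrom ≈ 3.074e+14 angstrom (4 s.f.).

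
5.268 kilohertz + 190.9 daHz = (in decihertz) 7.177e+04. Check: 1 kilohertz = 1000 Hz, so 5.268 kilohertz = 5.268 * 1000 = 5268 Hz. 1 daHz = 10 Hz, so 190.9 daHz = 190.9 * 10 = 1909 Hz. Sum: 5268 + 1909 = 7177 Hz. 1 decihertz = 0.1 Hz, so 7177 Hz = 7177 / 0.1 = 71770 decihertz ≈ 7.177e+04 decihertz (4 s.f.).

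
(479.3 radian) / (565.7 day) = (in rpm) 479.3 radian = 479.3 rad. 1 day = 86400 s, so 565.7 day = 565.7 * 86400 = 48876480 s. Combine: 479.3 rad / 48876480 s = 9.8063527e-06 rad/s. 1 rpm = 0.10471976 rad/s, so 9.8063527e-06 rad/s = 9.8063527e-06 / 0.10471976 = 9.364377e-05 rpm ≈ 9.364e-05 rpm (4 s.f.). Final answer: 9.364e-05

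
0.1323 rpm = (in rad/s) 0.01385. Check: 1 rpm = 0.10471976 rad/s, so 0.1323 rpm = 0.1323 * 0.10471976 = 0.013854424 rad/s. Result: 0.013854424 rad/s ≈ 0.01385 rad/s (4 s.f.).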